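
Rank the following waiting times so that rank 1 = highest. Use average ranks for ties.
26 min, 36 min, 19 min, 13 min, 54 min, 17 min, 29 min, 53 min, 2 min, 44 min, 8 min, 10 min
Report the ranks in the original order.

6, 4, 7, 9, 1, 8, 5, 2, 12, 3, 11, 10

Sorted (descending): 54, 53, 44, 36, 29, 26, 19, 17, 13, 10, 8, 2
No ties — each value takes its position as its rank.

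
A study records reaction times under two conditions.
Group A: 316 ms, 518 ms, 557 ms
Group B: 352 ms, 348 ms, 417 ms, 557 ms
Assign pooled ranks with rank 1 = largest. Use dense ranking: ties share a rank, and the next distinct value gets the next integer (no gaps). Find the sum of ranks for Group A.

Sorted (descending): 557, 557, 518, 417, 352, 348, 316
The 2 values of 557 share dense rank 1.
Remaining distinct values take the next consecutive integers.
Group A values → pooled ranks: 316→6, 518→2, 557→1
Rank sum = 6 + 2 + 1 = 9

9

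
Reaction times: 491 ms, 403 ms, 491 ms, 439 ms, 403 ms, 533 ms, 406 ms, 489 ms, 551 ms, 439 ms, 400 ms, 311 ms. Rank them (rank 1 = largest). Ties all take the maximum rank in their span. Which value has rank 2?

Sorted (descending): 551, 533, 491, 491, 489, 439, 439, 406, 403, 403, 400, 311
The 2 values of 491 occupy positions 3–4 → each gets rank 4.
The 2 values of 439 occupy positions 6–7 → each gets rank 7.
The 2 values of 403 occupy positions 9–10 → each gets rank 10.
Rank 2 → value 533.

533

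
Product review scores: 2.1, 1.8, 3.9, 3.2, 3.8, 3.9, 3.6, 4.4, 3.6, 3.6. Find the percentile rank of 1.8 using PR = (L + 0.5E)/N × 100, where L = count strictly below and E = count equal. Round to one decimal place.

N = 10.
Strictly below 1.8: 0. Equal to 1.8: 1.
PR = (0 + 0.5·1)/10 × 100 = 5.0

5.0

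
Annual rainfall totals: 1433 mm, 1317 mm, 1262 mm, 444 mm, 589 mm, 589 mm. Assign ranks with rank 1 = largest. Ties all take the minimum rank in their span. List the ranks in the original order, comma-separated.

Sorted (descending): 1433, 1317, 1262, 589, 589, 444
The 2 values of 589 occupy positions 4–5 → each gets rank 4.

1, 2, 3, 6, 4, 4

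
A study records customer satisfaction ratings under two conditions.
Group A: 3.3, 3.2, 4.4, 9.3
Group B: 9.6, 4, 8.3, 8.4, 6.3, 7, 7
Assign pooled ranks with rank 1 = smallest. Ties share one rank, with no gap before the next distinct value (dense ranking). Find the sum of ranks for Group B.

45

Sorted (ascending): 3.2, 3.3, 4, 4.4, 6.3, 7, 7, 8.3, 8.4, 9.3, 9.6
The 2 values of 7 share dense rank 6.
Remaining distinct values take the next consecutive integers.
Group B values → pooled ranks: 9.6→10, 4→3, 8.3→7, 8.4→8, 6.3→5, 7→6, 7→6
Rank sum = 10 + 3 + 7 + 8 + 5 + 6 + 6 = 45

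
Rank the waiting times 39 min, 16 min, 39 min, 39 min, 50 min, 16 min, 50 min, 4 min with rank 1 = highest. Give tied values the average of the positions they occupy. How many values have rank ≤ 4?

Sorted (descending): 50, 50, 39, 39, 39, 16, 16, 4
The 2 values of 50 occupy positions 1–2 → average rank (1+2)/2 = 1.5.
The 3 values of 39 occupy positions 3–5 → average rank 4.
The 2 values of 16 occupy positions 6–7 → average rank (6+7)/2 = 6.5.
Ranks ≤ 4: {1.5, 1.5, 4, 4, 4} → 5 values.

5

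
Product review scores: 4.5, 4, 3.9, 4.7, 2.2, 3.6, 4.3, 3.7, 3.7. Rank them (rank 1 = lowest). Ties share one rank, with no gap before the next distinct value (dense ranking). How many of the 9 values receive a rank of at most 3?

Sorted (ascending): 2.2, 3.6, 3.7, 3.7, 3.9, 4, 4.3, 4.5, 4.7
The 2 values of 3.7 share dense rank 3.
Remaining distinct values take the next consecutive integers.
Ranks ≤ 3: {1, 2, 3, 3} → 4 values.

4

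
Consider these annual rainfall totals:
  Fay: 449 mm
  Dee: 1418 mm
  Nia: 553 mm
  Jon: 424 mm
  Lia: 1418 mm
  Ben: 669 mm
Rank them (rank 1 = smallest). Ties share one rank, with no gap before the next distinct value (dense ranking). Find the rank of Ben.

4

Sorted (ascending): 424, 449, 553, 669, 1418, 1418
The 2 values of 1418 share dense rank 5.
Remaining distinct values take the next consecutive integers.
Ben has value 669 mm → rank 4.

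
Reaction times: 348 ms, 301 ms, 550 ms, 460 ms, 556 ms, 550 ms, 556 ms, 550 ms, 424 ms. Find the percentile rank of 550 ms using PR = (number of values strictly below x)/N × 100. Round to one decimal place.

N = 9.
Strictly below 550: 4. Equal to 550: 3.
PR = 4/9 × 100 = 44.4

44.4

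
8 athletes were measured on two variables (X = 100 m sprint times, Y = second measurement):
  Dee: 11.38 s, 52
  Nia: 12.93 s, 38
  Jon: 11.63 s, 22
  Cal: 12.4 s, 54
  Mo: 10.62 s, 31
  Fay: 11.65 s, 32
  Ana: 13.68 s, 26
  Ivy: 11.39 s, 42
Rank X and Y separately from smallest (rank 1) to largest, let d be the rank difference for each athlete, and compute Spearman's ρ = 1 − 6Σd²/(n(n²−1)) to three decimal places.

Ranks of variable 1: 2, 7, 4, 6, 1, 5, 8, 3
Ranks of variable 2: 7, 5, 1, 8, 3, 4, 2, 6
d = r₁ − r₂: -5, 2, 3, -2, -2, 1, 6, -3
d²: 25, 4, 9, 4, 4, 1, 36, 9; Σd² = 92
ρ = 1 − 6·92/(8·63) = 1 − 552/504 = -0.095

-0.095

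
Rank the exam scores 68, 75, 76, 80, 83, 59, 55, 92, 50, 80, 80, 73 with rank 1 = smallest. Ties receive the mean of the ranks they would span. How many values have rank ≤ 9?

Sorted (ascending): 50, 55, 59, 68, 73, 75, 76, 80, 80, 80, 83, 92
The 3 values of 80 occupy positions 8–10 → average rank 9.
Ranks ≤ 9: {1, 2, 3, 4, 5, 6, 7, 9, 9, 9} → 10 values.

10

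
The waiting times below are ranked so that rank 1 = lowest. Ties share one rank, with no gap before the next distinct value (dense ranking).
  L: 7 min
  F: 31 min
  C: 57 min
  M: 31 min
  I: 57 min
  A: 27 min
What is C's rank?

4

Sorted (ascending): 7, 27, 31, 31, 57, 57
The 2 values of 31 share dense rank 3.
The 2 values of 57 share dense rank 4.
Remaining distinct values take the next consecutive integers.
C has value 57 min → rank 4.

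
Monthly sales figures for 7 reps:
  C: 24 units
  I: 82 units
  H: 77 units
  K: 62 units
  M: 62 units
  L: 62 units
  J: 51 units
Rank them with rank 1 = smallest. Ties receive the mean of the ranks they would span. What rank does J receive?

Sorted (ascending): 24, 51, 62, 62, 62, 77, 82
The 3 values of 62 occupy positions 3–5 → average rank 4.
J has value 51 units → rank 2.

2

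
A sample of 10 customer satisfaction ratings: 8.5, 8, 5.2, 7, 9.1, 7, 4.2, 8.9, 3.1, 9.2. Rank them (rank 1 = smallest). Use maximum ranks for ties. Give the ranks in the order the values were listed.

Sorted (ascending): 3.1, 4.2, 5.2, 7, 7, 8, 8.5, 8.9, 9.1, 9.2
The 2 values of 7 occupy positions 4–5 → each gets rank 5.

7, 6, 3, 5, 9, 5, 2, 8, 1, 10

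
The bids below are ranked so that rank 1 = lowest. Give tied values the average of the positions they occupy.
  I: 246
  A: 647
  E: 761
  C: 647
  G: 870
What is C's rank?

2.5

Sorted (ascending): 246, 647, 647, 761, 870
The 2 values of 647 occupy positions 2–3 → average rank (2+3)/2 = 2.5.
C has value 647 → rank 2.5.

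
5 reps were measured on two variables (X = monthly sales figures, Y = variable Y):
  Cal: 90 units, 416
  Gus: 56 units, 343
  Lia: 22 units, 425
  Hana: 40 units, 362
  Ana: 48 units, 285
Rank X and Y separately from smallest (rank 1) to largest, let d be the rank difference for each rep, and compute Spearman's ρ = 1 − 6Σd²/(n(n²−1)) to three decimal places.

Ranks of variable 1: 5, 4, 1, 2, 3
Ranks of variable 2: 4, 2, 5, 3, 1
d = r₁ − r₂: 1, 2, -4, -1, 2
d²: 1, 4, 16, 1, 4; Σd² = 26
ρ = 1 − 6·26/(5·24) = 1 − 156/120 = -0.300

-0.300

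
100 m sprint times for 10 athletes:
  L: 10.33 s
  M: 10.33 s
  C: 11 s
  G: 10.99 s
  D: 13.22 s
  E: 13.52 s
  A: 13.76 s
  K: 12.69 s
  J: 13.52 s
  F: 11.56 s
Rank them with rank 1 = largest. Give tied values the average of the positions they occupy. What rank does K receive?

Sorted (descending): 13.76, 13.52, 13.52, 13.22, 12.69, 11.56, 11, 10.99, 10.33, 10.33
The 2 values of 13.52 occupy positions 2–3 → average rank (2+3)/2 = 2.5.
The 2 values of 10.33 occupy positions 9–10 → average rank (9+10)/2 = 9.5.
K has value 12.69 s → rank 5.

5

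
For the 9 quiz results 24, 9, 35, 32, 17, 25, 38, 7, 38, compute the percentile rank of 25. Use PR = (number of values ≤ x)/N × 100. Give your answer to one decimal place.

N = 9.
Strictly below 25: 4. Equal to 25: 1.
PR = 5/9 × 100 = 55.6

55.6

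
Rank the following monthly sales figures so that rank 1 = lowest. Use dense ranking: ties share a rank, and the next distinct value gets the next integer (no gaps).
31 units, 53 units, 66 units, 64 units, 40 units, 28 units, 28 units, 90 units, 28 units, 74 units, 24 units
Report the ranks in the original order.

3, 5, 7, 6, 4, 2, 2, 9, 2, 8, 1

Sorted (ascending): 24, 28, 28, 28, 31, 40, 53, 64, 66, 74, 90
The 3 values of 28 share dense rank 2.
Remaining distinct values take the next consecutive integers.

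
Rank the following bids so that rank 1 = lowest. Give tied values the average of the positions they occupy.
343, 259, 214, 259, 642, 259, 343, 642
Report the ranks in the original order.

5.5, 3, 1, 3, 7.5, 3, 5.5, 7.5

Sorted (ascending): 214, 259, 259, 259, 343, 343, 642, 642
The 3 values of 259 occupy positions 2–4 → average rank 3.
The 2 values of 343 occupy positions 5–6 → average rank (5+6)/2 = 5.5.
The 2 values of 642 occupy positions 7–8 → average rank (7+8)/2 = 7.5.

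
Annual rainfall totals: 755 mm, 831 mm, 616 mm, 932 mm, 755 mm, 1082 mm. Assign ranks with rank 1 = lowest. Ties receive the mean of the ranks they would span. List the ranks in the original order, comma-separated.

2.5, 4, 1, 5, 2.5, 6

Sorted (ascending): 616, 755, 755, 831, 932, 1082
The 2 values of 755 occupy positions 2–3 → average rank (2+3)/2 = 2.5.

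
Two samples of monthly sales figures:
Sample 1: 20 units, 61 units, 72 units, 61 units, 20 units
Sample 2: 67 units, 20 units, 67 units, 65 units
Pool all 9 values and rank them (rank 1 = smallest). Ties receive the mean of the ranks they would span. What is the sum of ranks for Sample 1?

Sorted (ascending): 20, 20, 20, 61, 61, 65, 67, 67, 72
The 3 values of 20 occupy positions 1–3 → average rank 2.
The 2 values of 61 occupy positions 4–5 → average rank (4+5)/2 = 4.5.
The 2 values of 67 occupy positions 7–8 → average rank (7+8)/2 = 7.5.
Sample 1 values → pooled ranks: 20→2, 61→4.5, 72→9, 61→4.5, 20→2
Rank sum = 2 + 4.5 + 9 + 4.5 + 2 = 22

22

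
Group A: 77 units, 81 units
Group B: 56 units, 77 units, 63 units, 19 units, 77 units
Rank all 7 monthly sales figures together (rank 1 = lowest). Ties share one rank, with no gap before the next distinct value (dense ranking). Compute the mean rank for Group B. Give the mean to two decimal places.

2.80

Sorted (ascending): 19, 56, 63, 77, 77, 77, 81
The 3 values of 77 share dense rank 4.
Remaining distinct values take the next consecutive integers.
Group B values → pooled ranks: 56→2, 77→4, 63→3, 19→1, 77→4
Mean rank = (2 + 4 + 3 + 1 + 4) / 5 = 2.80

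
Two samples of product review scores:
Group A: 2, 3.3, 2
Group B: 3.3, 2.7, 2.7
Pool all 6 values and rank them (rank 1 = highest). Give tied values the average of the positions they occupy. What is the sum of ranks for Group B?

8.5

Sorted (descending): 3.3, 3.3, 2.7, 2.7, 2, 2
The 2 values of 3.3 occupy positions 1–2 → average rank (1+2)/2 = 1.5.
The 2 values of 2.7 occupy positions 3–4 → average rank (3+4)/2 = 3.5.
The 2 values of 2 occupy positions 5–6 → average rank (5+6)/2 = 5.5.
Group B values → pooled ranks: 3.3→1.5, 2.7→3.5, 2.7→3.5
Rank sum = 1.5 + 3.5 + 3.5 = 8.5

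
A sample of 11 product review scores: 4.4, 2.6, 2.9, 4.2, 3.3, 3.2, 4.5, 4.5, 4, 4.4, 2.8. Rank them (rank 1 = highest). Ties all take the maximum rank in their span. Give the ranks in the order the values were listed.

4, 11, 9, 5, 7, 8, 2, 2, 6, 4, 10

Sorted (descending): 4.5, 4.5, 4.4, 4.4, 4.2, 4, 3.3, 3.2, 2.9, 2.8, 2.6
The 2 values of 4.5 occupy positions 1–2 → each gets rank 2.
The 2 values of 4.4 occupy positions 3–4 → each gets rank 4.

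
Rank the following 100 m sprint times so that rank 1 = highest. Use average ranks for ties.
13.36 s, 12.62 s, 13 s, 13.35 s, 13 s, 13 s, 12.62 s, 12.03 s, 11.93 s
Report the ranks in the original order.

Sorted (descending): 13.36, 13.35, 13, 13, 13, 12.62, 12.62, 12.03, 11.93
The 3 values of 13 occupy positions 3–5 → average rank 4.
The 2 values of 12.62 occupy positions 6–7 → average rank (6+7)/2 = 6.5.

1, 6.5, 4, 2, 4, 4, 6.5, 8, 9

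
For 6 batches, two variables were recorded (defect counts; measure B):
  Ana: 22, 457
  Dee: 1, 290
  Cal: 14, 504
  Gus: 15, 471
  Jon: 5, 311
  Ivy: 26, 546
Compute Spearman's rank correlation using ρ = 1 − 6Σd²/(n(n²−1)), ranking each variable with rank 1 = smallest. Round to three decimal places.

Ranks of variable 1: 5, 1, 3, 4, 2, 6
Ranks of variable 2: 3, 1, 5, 4, 2, 6
d = r₁ − r₂: 2, 0, -2, 0, 0, 0
d²: 4, 0, 4, 0, 0, 0; Σd² = 8
ρ = 1 − 6·8/(6·35) = 1 − 48/210 = 0.771

0.771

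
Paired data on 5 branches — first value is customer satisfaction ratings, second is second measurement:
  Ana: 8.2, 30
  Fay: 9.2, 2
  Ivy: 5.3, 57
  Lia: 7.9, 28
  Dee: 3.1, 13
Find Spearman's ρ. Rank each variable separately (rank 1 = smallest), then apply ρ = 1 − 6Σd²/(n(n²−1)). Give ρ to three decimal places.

Ranks of variable 1: 4, 5, 2, 3, 1
Ranks of variable 2: 4, 1, 5, 3, 2
d = r₁ − r₂: 0, 4, -3, 0, -1
d²: 0, 16, 9, 0, 1; Σd² = 26
ρ = 1 − 6·26/(5·24) = 1 − 156/120 = -0.300

-0.300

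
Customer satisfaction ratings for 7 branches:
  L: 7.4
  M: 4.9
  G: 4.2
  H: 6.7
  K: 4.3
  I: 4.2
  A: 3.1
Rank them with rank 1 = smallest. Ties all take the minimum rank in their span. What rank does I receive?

2

Sorted (ascending): 3.1, 4.2, 4.2, 4.3, 4.9, 6.7, 7.4
The 2 values of 4.2 occupy positions 2–3 → each gets rank 2.
I has value 4.2 → rank 2.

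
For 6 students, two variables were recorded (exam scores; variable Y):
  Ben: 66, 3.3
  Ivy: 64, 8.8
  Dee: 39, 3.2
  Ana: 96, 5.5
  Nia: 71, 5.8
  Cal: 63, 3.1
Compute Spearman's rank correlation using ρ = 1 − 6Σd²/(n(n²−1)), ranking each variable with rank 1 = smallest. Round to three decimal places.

Ranks of variable 1: 4, 3, 1, 6, 5, 2
Ranks of variable 2: 3, 6, 2, 4, 5, 1
d = r₁ − r₂: 1, -3, -1, 2, 0, 1
d²: 1, 9, 1, 4, 0, 1; Σd² = 16
ρ = 1 − 6·16/(6·35) = 1 − 96/210 = 0.543

0.543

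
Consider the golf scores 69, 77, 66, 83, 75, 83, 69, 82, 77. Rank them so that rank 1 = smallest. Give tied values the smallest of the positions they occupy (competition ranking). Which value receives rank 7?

Sorted (ascending): 66, 69, 69, 75, 77, 77, 82, 83, 83
The 2 values of 69 occupy positions 2–3 → each gets rank 2.
The 2 values of 77 occupy positions 5–6 → each gets rank 5.
The 2 values of 83 occupy positions 8–9 → each gets rank 8.
Rank 7 → value 82.

82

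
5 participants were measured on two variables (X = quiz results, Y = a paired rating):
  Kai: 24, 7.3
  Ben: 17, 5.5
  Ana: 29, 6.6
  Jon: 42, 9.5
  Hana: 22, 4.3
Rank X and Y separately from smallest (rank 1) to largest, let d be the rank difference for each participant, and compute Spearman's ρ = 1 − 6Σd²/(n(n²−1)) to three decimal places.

Ranks of variable 1: 3, 1, 4, 5, 2
Ranks of variable 2: 4, 2, 3, 5, 1
d = r₁ − r₂: -1, -1, 1, 0, 1
d²: 1, 1, 1, 0, 1; Σd² = 4
ρ = 1 − 6·4/(5·24) = 1 − 24/120 = 0.800

0.800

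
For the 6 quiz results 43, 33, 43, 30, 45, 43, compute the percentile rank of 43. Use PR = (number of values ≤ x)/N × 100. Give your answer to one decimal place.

83.3

N = 6.
Strictly below 43: 2. Equal to 43: 3.
PR = 5/6 × 100 = 83.3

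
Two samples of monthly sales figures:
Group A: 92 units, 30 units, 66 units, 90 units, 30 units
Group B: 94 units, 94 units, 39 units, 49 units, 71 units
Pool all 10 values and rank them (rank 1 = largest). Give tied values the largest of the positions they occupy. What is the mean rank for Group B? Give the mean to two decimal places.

4.80

Sorted (descending): 94, 94, 92, 90, 71, 66, 49, 39, 30, 30
The 2 values of 94 occupy positions 1–2 → each gets rank 2.
The 2 values of 30 occupy positions 9–10 → each gets rank 10.
Group B values → pooled ranks: 94→2, 94→2, 39→8, 49→7, 71→5
Mean rank = (2 + 2 + 8 + 7 + 5) / 5 = 4.80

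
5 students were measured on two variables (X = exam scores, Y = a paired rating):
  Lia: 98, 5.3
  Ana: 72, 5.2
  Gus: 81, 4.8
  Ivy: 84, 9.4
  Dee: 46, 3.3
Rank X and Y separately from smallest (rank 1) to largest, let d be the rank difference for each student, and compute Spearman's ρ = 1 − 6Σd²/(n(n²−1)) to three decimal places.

Ranks of variable 1: 5, 2, 3, 4, 1
Ranks of variable 2: 4, 3, 2, 5, 1
d = r₁ − r₂: 1, -1, 1, -1, 0
d²: 1, 1, 1, 1, 0; Σd² = 4
ρ = 1 − 6·4/(5·24) = 1 − 24/120 = 0.800

0.800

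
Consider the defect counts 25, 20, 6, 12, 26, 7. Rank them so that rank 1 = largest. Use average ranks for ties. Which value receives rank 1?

26

Sorted (descending): 26, 25, 20, 12, 7, 6
No ties — each value takes its position as its rank.
Rank 1 → value 26.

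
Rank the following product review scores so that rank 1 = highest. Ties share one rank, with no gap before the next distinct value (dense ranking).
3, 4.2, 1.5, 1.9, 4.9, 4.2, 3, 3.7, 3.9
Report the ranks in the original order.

5, 2, 7, 6, 1, 2, 5, 4, 3

Sorted (descending): 4.9, 4.2, 4.2, 3.9, 3.7, 3, 3, 1.9, 1.5
The 2 values of 4.2 share dense rank 2.
The 2 values of 3 share dense rank 5.
Remaining distinct values take the next consecutive integers.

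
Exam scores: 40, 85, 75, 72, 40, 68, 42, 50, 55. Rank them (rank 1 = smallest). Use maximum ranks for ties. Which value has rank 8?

Sorted (ascending): 40, 40, 42, 50, 55, 68, 72, 75, 85
The 2 values of 40 occupy positions 1–2 → each gets rank 2.
Rank 8 → value 75.

75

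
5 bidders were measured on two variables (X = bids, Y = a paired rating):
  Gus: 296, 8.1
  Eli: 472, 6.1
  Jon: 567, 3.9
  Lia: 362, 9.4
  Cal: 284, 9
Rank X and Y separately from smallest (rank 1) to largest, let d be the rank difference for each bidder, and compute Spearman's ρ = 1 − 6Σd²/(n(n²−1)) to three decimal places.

Ranks of variable 1: 2, 4, 5, 3, 1
Ranks of variable 2: 3, 2, 1, 5, 4
d = r₁ − r₂: -1, 2, 4, -2, -3
d²: 1, 4, 16, 4, 9; Σd² = 34
ρ = 1 − 6·34/(5·24) = 1 − 204/120 = -0.700

-0.700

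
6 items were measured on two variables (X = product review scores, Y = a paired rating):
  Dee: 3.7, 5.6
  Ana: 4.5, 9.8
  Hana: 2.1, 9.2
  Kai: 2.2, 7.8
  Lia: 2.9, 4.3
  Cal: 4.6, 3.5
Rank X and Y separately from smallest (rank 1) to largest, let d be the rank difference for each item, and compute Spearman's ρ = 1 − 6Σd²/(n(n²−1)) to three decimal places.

-0.371

Ranks of variable 1: 4, 5, 1, 2, 3, 6
Ranks of variable 2: 3, 6, 5, 4, 2, 1
d = r₁ − r₂: 1, -1, -4, -2, 1, 5
d²: 1, 1, 16, 4, 1, 25; Σd² = 48
ρ = 1 − 6·48/(6·35) = 1 − 288/210 = -0.371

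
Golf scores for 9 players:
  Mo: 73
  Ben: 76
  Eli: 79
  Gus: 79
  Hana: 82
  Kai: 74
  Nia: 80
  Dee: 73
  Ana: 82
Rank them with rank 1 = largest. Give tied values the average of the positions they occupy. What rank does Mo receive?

Sorted (descending): 82, 82, 80, 79, 79, 76, 74, 73, 73
The 2 values of 82 occupy positions 1–2 → average rank (1+2)/2 = 1.5.
The 2 values of 79 occupy positions 4–5 → average rank (4+5)/2 = 4.5.
The 2 values of 73 occupy positions 8–9 → average rank (8+9)/2 = 8.5.
Mo has value 73 → rank 8.5.

8.5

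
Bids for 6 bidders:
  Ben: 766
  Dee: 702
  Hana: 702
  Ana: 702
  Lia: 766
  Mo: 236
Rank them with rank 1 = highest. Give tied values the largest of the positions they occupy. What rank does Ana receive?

5

Sorted (descending): 766, 766, 702, 702, 702, 236
The 2 values of 766 occupy positions 1–2 → each gets rank 2.
The 3 values of 702 occupy positions 3–5 → each gets rank 5.
Ana has value 702 → rank 5.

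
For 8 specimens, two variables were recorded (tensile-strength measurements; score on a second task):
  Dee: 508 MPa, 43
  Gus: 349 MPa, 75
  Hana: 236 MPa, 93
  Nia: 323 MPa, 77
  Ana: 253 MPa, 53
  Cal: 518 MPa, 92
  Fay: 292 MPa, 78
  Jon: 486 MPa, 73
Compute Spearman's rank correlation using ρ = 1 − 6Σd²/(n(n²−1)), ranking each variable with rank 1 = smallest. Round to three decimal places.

-0.262

Ranks of variable 1: 7, 5, 1, 4, 2, 8, 3, 6
Ranks of variable 2: 1, 4, 8, 5, 2, 7, 6, 3
d = r₁ − r₂: 6, 1, -7, -1, 0, 1, -3, 3
d²: 36, 1, 49, 1, 0, 1, 9, 9; Σd² = 106
ρ = 1 − 6·106/(8·63) = 1 − 636/504 = -0.262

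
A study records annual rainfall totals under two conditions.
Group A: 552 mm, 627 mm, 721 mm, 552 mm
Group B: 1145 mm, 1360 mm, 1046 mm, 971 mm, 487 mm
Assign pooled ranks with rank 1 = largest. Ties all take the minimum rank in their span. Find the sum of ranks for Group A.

25

Sorted (descending): 1360, 1145, 1046, 971, 721, 627, 552, 552, 487
The 2 values of 552 occupy positions 7–8 → each gets rank 7.
Group A values → pooled ranks: 552→7, 627→6, 721→5, 552→7
Rank sum = 7 + 6 + 5 + 7 = 25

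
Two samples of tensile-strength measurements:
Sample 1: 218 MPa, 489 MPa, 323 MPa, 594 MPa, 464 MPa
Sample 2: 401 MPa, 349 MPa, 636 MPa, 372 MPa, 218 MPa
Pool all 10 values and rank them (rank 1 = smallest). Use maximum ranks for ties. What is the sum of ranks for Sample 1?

Sorted (ascending): 218, 218, 323, 349, 372, 401, 464, 489, 594, 636
The 2 values of 218 occupy positions 1–2 → each gets rank 2.
Sample 1 values → pooled ranks: 218→2, 489→8, 323→3, 594→9, 464→7
Rank sum = 2 + 8 + 3 + 9 + 7 = 29

29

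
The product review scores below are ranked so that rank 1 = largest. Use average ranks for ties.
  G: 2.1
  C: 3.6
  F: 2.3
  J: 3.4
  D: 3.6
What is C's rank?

Sorted (descending): 3.6, 3.6, 3.4, 2.3, 2.1
The 2 values of 3.6 occupy positions 1–2 → average rank (1+2)/2 = 1.5.
C has value 3.6 → rank 1.5.

1.5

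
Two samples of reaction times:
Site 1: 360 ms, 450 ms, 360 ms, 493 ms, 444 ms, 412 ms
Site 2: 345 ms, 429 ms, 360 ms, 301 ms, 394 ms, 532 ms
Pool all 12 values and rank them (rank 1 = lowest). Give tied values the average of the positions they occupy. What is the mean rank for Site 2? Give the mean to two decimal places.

Sorted (ascending): 301, 345, 360, 360, 360, 394, 412, 429, 444, 450, 493, 532
The 3 values of 360 occupy positions 3–5 → average rank 4.
Site 2 values → pooled ranks: 345→2, 429→8, 360→4, 301→1, 394→6, 532→12
Mean rank = (2 + 8 + 4 + 1 + 6 + 12) / 6 = 5.50

5.50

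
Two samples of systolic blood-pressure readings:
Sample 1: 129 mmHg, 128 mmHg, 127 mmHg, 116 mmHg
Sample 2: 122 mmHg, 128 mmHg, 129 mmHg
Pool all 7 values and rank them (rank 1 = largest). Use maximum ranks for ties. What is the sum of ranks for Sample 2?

12

Sorted (descending): 129, 129, 128, 128, 127, 122, 116
The 2 values of 129 occupy positions 1–2 → each gets rank 2.
The 2 values of 128 occupy positions 3–4 → each gets rank 4.
Sample 2 values → pooled ranks: 122→6, 128→4, 129→2
Rank sum = 6 + 4 + 2 = 12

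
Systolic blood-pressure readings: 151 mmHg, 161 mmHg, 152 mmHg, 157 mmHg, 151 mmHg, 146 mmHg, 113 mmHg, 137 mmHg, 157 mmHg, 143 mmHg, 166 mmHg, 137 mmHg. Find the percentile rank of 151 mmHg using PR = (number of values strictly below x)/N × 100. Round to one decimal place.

N = 12.
Strictly below 151: 5. Equal to 151: 2.
PR = 5/12 × 100 = 41.7

41.7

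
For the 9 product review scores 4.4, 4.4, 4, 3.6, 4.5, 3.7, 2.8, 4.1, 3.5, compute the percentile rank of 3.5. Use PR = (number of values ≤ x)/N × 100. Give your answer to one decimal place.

22.2

N = 9.
Strictly below 3.5: 1. Equal to 3.5: 1.
PR = 2/9 × 100 = 22.2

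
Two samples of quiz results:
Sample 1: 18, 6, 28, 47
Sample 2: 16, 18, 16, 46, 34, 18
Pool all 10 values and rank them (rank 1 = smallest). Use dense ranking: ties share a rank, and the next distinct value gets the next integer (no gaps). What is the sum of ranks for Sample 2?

21

Sorted (ascending): 6, 16, 16, 18, 18, 18, 28, 34, 46, 47
The 2 values of 16 share dense rank 2.
The 3 values of 18 share dense rank 3.
Remaining distinct values take the next consecutive integers.
Sample 2 values → pooled ranks: 16→2, 18→3, 16→2, 46→6, 34→5, 18→3
Rank sum = 2 + 3 + 2 + 6 + 5 + 3 = 21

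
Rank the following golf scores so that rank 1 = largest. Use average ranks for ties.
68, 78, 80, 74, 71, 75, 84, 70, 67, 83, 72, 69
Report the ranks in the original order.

11, 4, 3, 6, 8, 5, 1, 9, 12, 2, 7, 10

Sorted (descending): 84, 83, 80, 78, 75, 74, 72, 71, 70, 69, 68, 67
No ties — each value takes its position as its rank.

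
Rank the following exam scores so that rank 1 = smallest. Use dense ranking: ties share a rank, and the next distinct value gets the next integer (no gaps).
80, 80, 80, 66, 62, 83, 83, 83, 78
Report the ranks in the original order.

4, 4, 4, 2, 1, 5, 5, 5, 3

Sorted (ascending): 62, 66, 78, 80, 80, 80, 83, 83, 83
The 3 values of 80 share dense rank 4.
The 3 values of 83 share dense rank 5.
Remaining distinct values take the next consecutive integers.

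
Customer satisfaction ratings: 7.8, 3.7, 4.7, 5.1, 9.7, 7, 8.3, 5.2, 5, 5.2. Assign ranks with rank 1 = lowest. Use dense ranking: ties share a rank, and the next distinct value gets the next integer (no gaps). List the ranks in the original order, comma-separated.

Sorted (ascending): 3.7, 4.7, 5, 5.1, 5.2, 5.2, 7, 7.8, 8.3, 9.7
The 2 values of 5.2 share dense rank 5.
Remaining distinct values take the next consecutive integers.

7, 1, 2, 4, 9, 6, 8, 5, 3, 5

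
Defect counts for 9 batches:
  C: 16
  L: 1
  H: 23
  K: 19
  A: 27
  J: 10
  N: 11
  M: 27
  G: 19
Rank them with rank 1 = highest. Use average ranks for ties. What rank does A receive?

1.5

Sorted (descending): 27, 27, 23, 19, 19, 16, 11, 10, 1
The 2 values of 27 occupy positions 1–2 → average rank (1+2)/2 = 1.5.
The 2 values of 19 occupy positions 4–5 → average rank (4+5)/2 = 4.5.
A has value 27 → rank 1.5.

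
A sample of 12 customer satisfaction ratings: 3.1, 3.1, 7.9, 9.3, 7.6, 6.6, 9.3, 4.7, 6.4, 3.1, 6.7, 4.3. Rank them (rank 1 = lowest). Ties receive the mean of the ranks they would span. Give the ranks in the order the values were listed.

Sorted (ascending): 3.1, 3.1, 3.1, 4.3, 4.7, 6.4, 6.6, 6.7, 7.6, 7.9, 9.3, 9.3
The 3 values of 3.1 occupy positions 1–3 → average rank 2.
The 2 values of 9.3 occupy positions 11–12 → average rank (11+12)/2 = 11.5.

2, 2, 10, 11.5, 9, 7, 11.5, 5, 6, 2, 8, 4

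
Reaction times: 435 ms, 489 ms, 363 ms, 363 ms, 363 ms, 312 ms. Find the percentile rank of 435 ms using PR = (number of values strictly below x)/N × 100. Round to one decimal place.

66.7

N = 6.
Strictly below 435: 4. Equal to 435: 1.
PR = 4/6 × 100 = 66.7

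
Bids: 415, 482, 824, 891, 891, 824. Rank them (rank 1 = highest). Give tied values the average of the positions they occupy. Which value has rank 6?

Sorted (descending): 891, 891, 824, 824, 482, 415
The 2 values of 891 occupy positions 1–2 → average rank (1+2)/2 = 1.5.
The 2 values of 824 occupy positions 3–4 → average rank (3+4)/2 = 3.5.
Rank 6 → value 415.

415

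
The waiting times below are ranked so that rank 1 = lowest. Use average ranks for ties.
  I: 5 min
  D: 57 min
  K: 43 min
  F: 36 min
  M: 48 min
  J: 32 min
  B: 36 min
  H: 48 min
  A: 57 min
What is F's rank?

3.5

Sorted (ascending): 5, 32, 36, 36, 43, 48, 48, 57, 57
The 2 values of 36 occupy positions 3–4 → average rank (3+4)/2 = 3.5.
The 2 values of 48 occupy positions 6–7 → average rank (6+7)/2 = 6.5.
The 2 values of 57 occupy positions 8–9 → average rank (8+9)/2 = 8.5.
F has value 36 min → rank 3.5.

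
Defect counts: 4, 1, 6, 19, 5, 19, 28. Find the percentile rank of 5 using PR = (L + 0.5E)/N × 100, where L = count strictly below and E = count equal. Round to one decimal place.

N = 7.
Strictly below 5: 2. Equal to 5: 1.
PR = (2 + 0.5·1)/7 × 100 = 35.7

35.7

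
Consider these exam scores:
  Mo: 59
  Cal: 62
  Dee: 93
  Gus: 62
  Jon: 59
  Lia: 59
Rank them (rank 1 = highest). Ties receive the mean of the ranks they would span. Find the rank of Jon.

Sorted (descending): 93, 62, 62, 59, 59, 59
The 2 values of 62 occupy positions 2–3 → average rank (2+3)/2 = 2.5.
The 3 values of 59 occupy positions 4–6 → average rank 5.
Jon has value 59 → rank 5.

5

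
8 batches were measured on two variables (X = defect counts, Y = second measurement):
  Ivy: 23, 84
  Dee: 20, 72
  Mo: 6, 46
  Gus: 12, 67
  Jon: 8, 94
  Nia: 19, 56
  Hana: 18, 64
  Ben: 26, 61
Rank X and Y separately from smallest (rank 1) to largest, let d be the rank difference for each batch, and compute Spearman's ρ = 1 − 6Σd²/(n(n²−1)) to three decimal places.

0.119

Ranks of variable 1: 7, 6, 1, 3, 2, 5, 4, 8
Ranks of variable 2: 7, 6, 1, 5, 8, 2, 4, 3
d = r₁ − r₂: 0, 0, 0, -2, -6, 3, 0, 5
d²: 0, 0, 0, 4, 36, 9, 0, 25; Σd² = 74
ρ = 1 − 6·74/(8·63) = 1 − 444/504 = 0.119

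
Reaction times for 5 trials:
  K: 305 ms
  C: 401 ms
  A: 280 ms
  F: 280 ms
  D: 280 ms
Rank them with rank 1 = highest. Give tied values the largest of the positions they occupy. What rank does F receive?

Sorted (descending): 401, 305, 280, 280, 280
The 3 values of 280 occupy positions 3–5 → each gets rank 5.
F has value 280 ms → rank 5.

5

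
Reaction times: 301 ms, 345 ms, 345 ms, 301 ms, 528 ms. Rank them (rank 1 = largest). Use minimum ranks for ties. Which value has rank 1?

528

Sorted (descending): 528, 345, 345, 301, 301
The 2 values of 345 occupy positions 2–3 → each gets rank 2.
The 2 values of 301 occupy positions 4–5 → each gets rank 4.
Rank 1 → value 528.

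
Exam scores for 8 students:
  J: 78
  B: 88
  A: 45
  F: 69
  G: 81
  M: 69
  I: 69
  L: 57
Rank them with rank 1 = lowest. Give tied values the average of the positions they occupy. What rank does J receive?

Sorted (ascending): 45, 57, 69, 69, 69, 78, 81, 88
The 3 values of 69 occupy positions 3–5 → average rank 4.
J has value 78 → rank 6.

6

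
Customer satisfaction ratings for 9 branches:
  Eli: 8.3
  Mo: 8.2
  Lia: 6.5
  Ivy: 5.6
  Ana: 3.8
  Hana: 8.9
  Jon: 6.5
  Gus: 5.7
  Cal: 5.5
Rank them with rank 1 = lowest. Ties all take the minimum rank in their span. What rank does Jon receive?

Sorted (ascending): 3.8, 5.5, 5.6, 5.7, 6.5, 6.5, 8.2, 8.3, 8.9
The 2 values of 6.5 occupy positions 5–6 → each gets rank 5.
Jon has value 6.5 → rank 5.

5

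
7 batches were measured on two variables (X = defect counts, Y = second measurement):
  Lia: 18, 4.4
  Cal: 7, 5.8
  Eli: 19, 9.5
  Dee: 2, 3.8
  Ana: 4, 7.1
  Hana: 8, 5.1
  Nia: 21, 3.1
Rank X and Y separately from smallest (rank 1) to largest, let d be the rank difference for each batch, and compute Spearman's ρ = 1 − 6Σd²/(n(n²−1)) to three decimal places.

Ranks of variable 1: 5, 3, 6, 1, 2, 4, 7
Ranks of variable 2: 3, 5, 7, 2, 6, 4, 1
d = r₁ − r₂: 2, -2, -1, -1, -4, 0, 6
d²: 4, 4, 1, 1, 16, 0, 36; Σd² = 62
ρ = 1 − 6·62/(7·48) = 1 − 372/336 = -0.107

-0.107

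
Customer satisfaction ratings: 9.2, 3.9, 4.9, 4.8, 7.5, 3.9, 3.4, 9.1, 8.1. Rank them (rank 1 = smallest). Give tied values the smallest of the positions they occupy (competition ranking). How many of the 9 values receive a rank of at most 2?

3

Sorted (ascending): 3.4, 3.9, 3.9, 4.8, 4.9, 7.5, 8.1, 9.1, 9.2
The 2 values of 3.9 occupy positions 2–3 → each gets rank 2.
Ranks ≤ 2: {1, 2, 2} → 3 values.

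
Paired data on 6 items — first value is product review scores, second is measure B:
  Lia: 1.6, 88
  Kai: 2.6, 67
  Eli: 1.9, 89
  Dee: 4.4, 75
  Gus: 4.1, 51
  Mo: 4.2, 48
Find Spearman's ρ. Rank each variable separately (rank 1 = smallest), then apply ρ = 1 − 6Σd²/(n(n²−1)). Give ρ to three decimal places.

Ranks of variable 1: 1, 3, 2, 6, 4, 5
Ranks of variable 2: 5, 3, 6, 4, 2, 1
d = r₁ − r₂: -4, 0, -4, 2, 2, 4
d²: 16, 0, 16, 4, 4, 16; Σd² = 56
ρ = 1 − 6·56/(6·35) = 1 − 336/210 = -0.600

-0.600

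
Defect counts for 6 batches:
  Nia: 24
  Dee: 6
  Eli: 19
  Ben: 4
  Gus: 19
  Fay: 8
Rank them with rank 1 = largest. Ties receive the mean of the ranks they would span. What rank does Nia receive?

1

Sorted (descending): 24, 19, 19, 8, 6, 4
The 2 values of 19 occupy positions 2–3 → average rank (2+3)/2 = 2.5.
Nia has value 24 → rank 1.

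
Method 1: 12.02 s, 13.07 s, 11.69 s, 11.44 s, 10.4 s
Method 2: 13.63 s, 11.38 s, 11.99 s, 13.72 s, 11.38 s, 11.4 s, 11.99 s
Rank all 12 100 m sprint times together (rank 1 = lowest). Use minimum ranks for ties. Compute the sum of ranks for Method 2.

45

Sorted (ascending): 10.4, 11.38, 11.38, 11.4, 11.44, 11.69, 11.99, 11.99, 12.02, 13.07, 13.63, 13.72
The 2 values of 11.38 occupy positions 2–3 → each gets rank 2.
The 2 values of 11.99 occupy positions 7–8 → each gets rank 7.
Method 2 values → pooled ranks: 13.63→11, 11.38→2, 11.99→7, 13.72→12, 11.38→2, 11.4→4, 11.99→7
Rank sum = 11 + 2 + 7 + 12 + 2 + 4 + 7 = 45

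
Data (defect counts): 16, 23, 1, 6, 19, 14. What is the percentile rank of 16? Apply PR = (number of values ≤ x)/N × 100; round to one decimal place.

N = 6.
Strictly below 16: 3. Equal to 16: 1.
PR = 4/6 × 100 = 66.7

66.7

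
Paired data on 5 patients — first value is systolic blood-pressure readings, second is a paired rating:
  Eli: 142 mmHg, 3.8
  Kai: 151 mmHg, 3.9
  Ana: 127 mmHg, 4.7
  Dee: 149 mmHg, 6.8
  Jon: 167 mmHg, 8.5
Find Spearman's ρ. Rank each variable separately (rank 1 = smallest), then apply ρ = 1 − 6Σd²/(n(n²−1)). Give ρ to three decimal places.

0.500

Ranks of variable 1: 2, 4, 1, 3, 5
Ranks of variable 2: 1, 2, 3, 4, 5
d = r₁ − r₂: 1, 2, -2, -1, 0
d²: 1, 4, 4, 1, 0; Σd² = 10
ρ = 1 − 6·10/(5·24) = 1 − 60/120 = 0.500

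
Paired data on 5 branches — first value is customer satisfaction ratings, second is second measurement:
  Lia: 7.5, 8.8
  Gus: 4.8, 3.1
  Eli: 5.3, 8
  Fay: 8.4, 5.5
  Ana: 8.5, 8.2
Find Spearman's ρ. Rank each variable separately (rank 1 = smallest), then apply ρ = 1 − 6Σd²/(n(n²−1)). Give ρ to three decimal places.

0.500

Ranks of variable 1: 3, 1, 2, 4, 5
Ranks of variable 2: 5, 1, 3, 2, 4
d = r₁ − r₂: -2, 0, -1, 2, 1
d²: 4, 0, 1, 4, 1; Σd² = 10
ρ = 1 − 6·10/(5·24) = 1 − 60/120 = 0.500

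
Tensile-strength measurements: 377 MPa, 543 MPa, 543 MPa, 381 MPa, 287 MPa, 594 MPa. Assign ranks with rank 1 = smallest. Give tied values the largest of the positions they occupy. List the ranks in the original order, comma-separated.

2, 5, 5, 3, 1, 6

Sorted (ascending): 287, 377, 381, 543, 543, 594
The 2 values of 543 occupy positions 4–5 → each gets rank 5.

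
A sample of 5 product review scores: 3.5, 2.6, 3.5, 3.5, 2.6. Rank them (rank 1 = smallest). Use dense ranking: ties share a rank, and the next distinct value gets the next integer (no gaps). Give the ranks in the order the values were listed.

2, 1, 2, 2, 1

Sorted (ascending): 2.6, 2.6, 3.5, 3.5, 3.5
The 2 values of 2.6 share dense rank 1.
The 3 values of 3.5 share dense rank 2.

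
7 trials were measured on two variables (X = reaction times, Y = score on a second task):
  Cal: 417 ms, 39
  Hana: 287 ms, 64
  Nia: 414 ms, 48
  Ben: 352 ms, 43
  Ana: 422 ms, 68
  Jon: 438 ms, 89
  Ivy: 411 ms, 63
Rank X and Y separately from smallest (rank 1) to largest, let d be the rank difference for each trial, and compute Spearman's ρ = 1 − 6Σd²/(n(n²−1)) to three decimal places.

0.393

Ranks of variable 1: 5, 1, 4, 2, 6, 7, 3
Ranks of variable 2: 1, 5, 3, 2, 6, 7, 4
d = r₁ − r₂: 4, -4, 1, 0, 0, 0, -1
d²: 16, 16, 1, 0, 0, 0, 1; Σd² = 34
ρ = 1 − 6·34/(7·48) = 1 − 204/336 = 0.393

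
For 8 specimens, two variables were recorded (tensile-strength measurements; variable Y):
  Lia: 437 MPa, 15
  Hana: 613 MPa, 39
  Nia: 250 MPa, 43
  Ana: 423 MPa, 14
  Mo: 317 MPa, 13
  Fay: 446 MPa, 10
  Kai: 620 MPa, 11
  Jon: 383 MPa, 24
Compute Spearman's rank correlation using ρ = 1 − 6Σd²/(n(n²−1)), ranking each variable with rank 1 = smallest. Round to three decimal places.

Ranks of variable 1: 5, 7, 1, 4, 2, 6, 8, 3
Ranks of variable 2: 5, 7, 8, 4, 3, 1, 2, 6
d = r₁ − r₂: 0, 0, -7, 0, -1, 5, 6, -3
d²: 0, 0, 49, 0, 1, 25, 36, 9; Σd² = 120
ρ = 1 − 6·120/(8·63) = 1 − 720/504 = -0.429

-0.429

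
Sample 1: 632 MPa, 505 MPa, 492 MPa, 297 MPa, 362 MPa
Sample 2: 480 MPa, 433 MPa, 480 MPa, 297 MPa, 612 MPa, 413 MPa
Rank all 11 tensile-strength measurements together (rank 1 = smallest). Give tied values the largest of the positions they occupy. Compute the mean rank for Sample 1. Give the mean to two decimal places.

Sorted (ascending): 297, 297, 362, 413, 433, 480, 480, 492, 505, 612, 632
The 2 values of 297 occupy positions 1–2 → each gets rank 2.
The 2 values of 480 occupy positions 6–7 → each gets rank 7.
Sample 1 values → pooled ranks: 632→11, 505→9, 492→8, 297→2, 362→3
Mean rank = (11 + 9 + 8 + 2 + 3) / 5 = 6.60

6.60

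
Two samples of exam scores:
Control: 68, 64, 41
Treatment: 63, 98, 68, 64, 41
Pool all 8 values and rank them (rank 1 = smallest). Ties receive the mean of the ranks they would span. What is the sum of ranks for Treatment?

23.5

Sorted (ascending): 41, 41, 63, 64, 64, 68, 68, 98
The 2 values of 41 occupy positions 1–2 → average rank (1+2)/2 = 1.5.
The 2 values of 64 occupy positions 4–5 → average rank (4+5)/2 = 4.5.
The 2 values of 68 occupy positions 6–7 → average rank (6+7)/2 = 6.5.
Treatment values → pooled ranks: 63→3, 98→8, 68→6.5, 64→4.5, 41→1.5
Rank sum = 3 + 8 + 6.5 + 4.5 + 1.5 = 23.5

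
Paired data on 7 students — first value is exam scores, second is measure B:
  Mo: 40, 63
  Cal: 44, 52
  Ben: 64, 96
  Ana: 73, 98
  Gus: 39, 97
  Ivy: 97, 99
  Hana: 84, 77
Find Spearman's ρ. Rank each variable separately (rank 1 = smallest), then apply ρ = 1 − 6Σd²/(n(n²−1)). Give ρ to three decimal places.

Ranks of variable 1: 2, 3, 4, 5, 1, 7, 6
Ranks of variable 2: 2, 1, 4, 6, 5, 7, 3
d = r₁ − r₂: 0, 2, 0, -1, -4, 0, 3
d²: 0, 4, 0, 1, 16, 0, 9; Σd² = 30
ρ = 1 − 6·30/(7·48) = 1 − 180/336 = 0.464

0.464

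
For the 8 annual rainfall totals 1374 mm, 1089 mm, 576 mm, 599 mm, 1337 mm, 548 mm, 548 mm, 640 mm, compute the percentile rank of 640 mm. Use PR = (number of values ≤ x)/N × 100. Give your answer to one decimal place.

62.5

N = 8.
Strictly below 640: 4. Equal to 640: 1.
PR = 5/8 × 100 = 62.5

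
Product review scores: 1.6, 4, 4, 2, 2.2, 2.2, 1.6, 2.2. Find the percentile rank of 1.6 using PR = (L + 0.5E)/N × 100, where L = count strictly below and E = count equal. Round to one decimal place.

12.5

N = 8.
Strictly below 1.6: 0. Equal to 1.6: 2.
PR = (0 + 0.5·2)/8 × 100 = 12.5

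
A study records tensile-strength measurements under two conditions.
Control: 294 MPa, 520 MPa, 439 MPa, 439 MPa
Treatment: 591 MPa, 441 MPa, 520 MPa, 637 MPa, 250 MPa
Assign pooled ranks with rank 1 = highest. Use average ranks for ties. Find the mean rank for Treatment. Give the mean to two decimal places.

Sorted (descending): 637, 591, 520, 520, 441, 439, 439, 294, 250
The 2 values of 520 occupy positions 3–4 → average rank (3+4)/2 = 3.5.
The 2 values of 439 occupy positions 6–7 → average rank (6+7)/2 = 6.5.
Treatment values → pooled ranks: 591→2, 441→5, 520→3.5, 637→1, 250→9
Mean rank = (2 + 5 + 3.5 + 1 + 9) / 5 = 4.10

4.10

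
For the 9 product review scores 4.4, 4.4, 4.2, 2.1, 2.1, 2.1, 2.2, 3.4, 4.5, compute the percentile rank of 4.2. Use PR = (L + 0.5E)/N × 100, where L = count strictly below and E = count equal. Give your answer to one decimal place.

61.1

N = 9.
Strictly below 4.2: 5. Equal to 4.2: 1.
PR = (5 + 0.5·1)/9 × 100 = 61.1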